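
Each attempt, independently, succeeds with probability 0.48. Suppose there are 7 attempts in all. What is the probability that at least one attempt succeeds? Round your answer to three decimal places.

0.990

P(at least one) = 1 − P(none) = 1 − (1 − 0.48)^7
= 1 − 0.01028 = 0.98972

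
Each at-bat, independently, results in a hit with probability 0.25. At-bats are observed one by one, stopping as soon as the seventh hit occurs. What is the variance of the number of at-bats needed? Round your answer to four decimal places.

Y = total at-bats until the seventh success; negative binomial with r=7, p=0.25.
Var(Y) = r(1−p)/p² = 7·0.75 / 0.25² = 84.000000

84.0000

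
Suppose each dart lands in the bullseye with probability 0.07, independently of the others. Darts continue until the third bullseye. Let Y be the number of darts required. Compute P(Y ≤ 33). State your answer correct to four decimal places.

0.4095

Finishing within 33 darts ⇔ at least 3 successes in the first 33. With X ~ Binomial(33, 0.07), P(Y ≤ 33) = 1 − P(X ≤ 2).
  k=0: C(33,0)·0.07^0·0.93^33 = 0.091188
  k=1: C(33,1)·0.07^1·0.93^32 = 0.226499
  k=2: C(33,2)·0.07^2·0.93^31 = 0.272773
1 − 0.590460 = 0.409540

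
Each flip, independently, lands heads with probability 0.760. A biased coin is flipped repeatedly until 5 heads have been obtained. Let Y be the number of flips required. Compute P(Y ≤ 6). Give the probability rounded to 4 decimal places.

0.5578

Finishing within 6 flips ⇔ at least 5 successes in the first 6. With X ~ Binomial(6, 0.76), P(Y ≤ 6) = 1 − P(X ≤ 4).
  k=0: C(6,0)·0.76^0·0.24^6 = 0.000191
  k=1: C(6,1)·0.76^1·0.24^5 = 0.003631
  k=2: C(6,2)·0.76^2·0.24^4 = 0.028745
  k=3: C(6,3)·0.76^3·0.24^3 = 0.121368
  k=4: C(6,4)·0.76^4·0.24^2 = 0.288249
1 − 0.442184 = 0.557816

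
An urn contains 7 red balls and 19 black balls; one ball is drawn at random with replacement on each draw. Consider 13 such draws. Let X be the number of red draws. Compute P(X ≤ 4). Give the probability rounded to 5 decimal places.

0.74324

X ~ Binomial(13, 0.269231); P(X ≤ 4) = Σ C(13,k) p^k (1−p)^(13−k) over k:
  k=0: C(13,0)·0.269231^0·0.730769^13 = 0.0169490
  k=1: C(13,1)·0.269231^1·0.730769^12 = 0.0811766
  k=2: C(13,2)·0.269231^2·0.730769^11 = 0.1794431
  k=3: C(13,3)·0.269231^3·0.730769^10 = 0.2424056
  k=4: C(13,4)·0.269231^4·0.730769^9 = 0.2232683
Total = 0.7432426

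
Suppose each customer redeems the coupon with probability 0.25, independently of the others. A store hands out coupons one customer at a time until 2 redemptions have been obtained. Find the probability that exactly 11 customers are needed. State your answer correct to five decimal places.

Y = trial on which the second success occurs; negative binomial, r=2, p=0.25.
P(Y=11) = C(10,1) · p^2 · (1−p)^9
= 10 · 0.0625 · 0.075085 = 0.0469279

0.04693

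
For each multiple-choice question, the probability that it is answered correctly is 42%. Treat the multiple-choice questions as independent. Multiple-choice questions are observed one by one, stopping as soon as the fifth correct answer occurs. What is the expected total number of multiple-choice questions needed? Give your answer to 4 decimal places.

11.9048

Y = total multiple-choice questions until the fifth success; negative binomial with r=5, p=0.42.
E[Y] = r / p = 5 / 0.42 = 11.904762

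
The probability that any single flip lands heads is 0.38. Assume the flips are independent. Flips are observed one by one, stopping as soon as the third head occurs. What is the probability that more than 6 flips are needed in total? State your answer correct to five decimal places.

0.58573

Needing more than 6 flips ⇔ fewer than 3 successes in the first 6. With X ~ Binomial(6, 0.38), P(Y > 6) = P(X ≤ 2).
  k=0: C(6,0)·0.38^0·0.62^6 = 0.0568002
  k=1: C(6,1)·0.38^1·0.62^5 = 0.2088783
  k=2: C(6,2)·0.38^2·0.62^4 = 0.3200554
P(X ≤ 2) = 0.5857340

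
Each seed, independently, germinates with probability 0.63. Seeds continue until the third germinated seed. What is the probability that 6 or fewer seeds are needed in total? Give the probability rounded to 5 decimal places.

Finishing within 6 seeds ⇔ at least 3 successes in the first 6. With X ~ Binomial(6, 0.63), P(Y ≤ 6) = 1 − P(X ≤ 2).
  k=0: C(6,0)·0.63^0·0.37^6 = 0.0025657
  k=1: C(6,1)·0.63^1·0.37^5 = 0.0262120
  k=2: C(6,2)·0.63^2·0.37^4 = 0.1115782
1 − 0.1403559 = 0.8596441

0.85964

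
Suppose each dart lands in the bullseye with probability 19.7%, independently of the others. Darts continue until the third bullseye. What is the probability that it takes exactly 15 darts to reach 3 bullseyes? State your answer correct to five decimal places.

0.05001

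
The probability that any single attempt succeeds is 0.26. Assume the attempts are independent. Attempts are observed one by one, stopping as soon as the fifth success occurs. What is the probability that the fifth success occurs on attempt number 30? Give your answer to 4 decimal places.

0.0152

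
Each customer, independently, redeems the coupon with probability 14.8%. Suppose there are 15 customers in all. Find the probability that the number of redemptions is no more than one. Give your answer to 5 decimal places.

X ~ Binomial(15, 0.148); P(X ≤ 1) = Σ C(15,k) p^k (1−p)^(15−k) over k:
  k=0: C(15,0)·0.148^0·0.852^15 = 0.0904886
  k=1: C(15,1)·0.148^1·0.852^14 = 0.2357802
Total = 0.3262688

0.32627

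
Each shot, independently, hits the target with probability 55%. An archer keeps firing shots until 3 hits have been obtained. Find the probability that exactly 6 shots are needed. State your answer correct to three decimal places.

0.152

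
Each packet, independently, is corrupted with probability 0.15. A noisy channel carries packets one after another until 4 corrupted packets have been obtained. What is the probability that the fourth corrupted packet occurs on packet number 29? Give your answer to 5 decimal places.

0.02852

Y = trial on which the fourth success occurs; negative binomial, r=4, p=0.15.
P(Y=29) = C(28,3) · p^4 · (1−p)^25
= 3276 · 0.00050625 · 0.017198 = 0.0285221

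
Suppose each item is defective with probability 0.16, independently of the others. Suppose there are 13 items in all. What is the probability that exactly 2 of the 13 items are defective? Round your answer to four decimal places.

X ~ Binomial(n=13, p=0.16).
P(X=2) = C(13,2) · p^2 · (1−p)^11
= 78 · 0.0256 · 0.14692 = 0.293364

0.2934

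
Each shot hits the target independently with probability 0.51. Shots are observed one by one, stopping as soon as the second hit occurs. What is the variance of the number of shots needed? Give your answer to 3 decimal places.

3.768

Y = total shots until the second success; negative binomial with r=2, p=0.51.
Var(Y) = r(1−p)/p² = 2·0.49 / 0.51² = 3.76778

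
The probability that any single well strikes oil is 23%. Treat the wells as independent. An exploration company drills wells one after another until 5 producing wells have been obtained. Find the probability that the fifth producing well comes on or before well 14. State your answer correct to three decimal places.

0.202

Finishing within 14 wells ⇔ at least 5 successes in the first 14. With X ~ Binomial(14, 0.23), P(Y ≤ 14) = 1 − P(X ≤ 4).
  k=0: C(14,0)·0.23^0·0.77^14 = 0.02576
  k=1: C(14,1)·0.23^1·0.77^13 = 0.10770
  k=2: C(14,2)·0.23^2·0.77^12 = 0.20912
  k=3: C(14,3)·0.23^3·0.77^11 = 0.24985
  k=4: C(14,4)·0.23^4·0.77^10 = 0.20524
1 − 0.79766 = 0.20234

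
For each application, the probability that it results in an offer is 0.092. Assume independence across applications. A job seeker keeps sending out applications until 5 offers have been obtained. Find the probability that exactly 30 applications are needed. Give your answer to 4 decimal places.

0.0140

Y = trial on which the fifth success occurs; negative binomial, r=5, p=0.092.
P(Y=30) = C(29,4) · p^5 · (1−p)^25
= 23751 · 6.5908e-06 · 0.089567 = 0.014021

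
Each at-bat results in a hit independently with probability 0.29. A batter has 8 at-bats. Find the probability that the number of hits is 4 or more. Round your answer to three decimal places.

0.176

X ~ Binomial(8, 0.29); P(X ≥ 4) = Σ C(8,k) p^k (1−p)^(8−k) over k:
  k=4: C(8,4)·0.29^4·0.71^4 = 0.12581
  k=5: C(8,5)·0.29^5·0.71^3 = 0.04111
  k=6: C(8,6)·0.29^6·0.71^2 = 0.00840
  k=7: C(8,7)·0.29^7·0.71^1 = 0.00098
  k=8: C(8,8)·0.29^8·0.71^0 = 0.00005
Total = 0.17635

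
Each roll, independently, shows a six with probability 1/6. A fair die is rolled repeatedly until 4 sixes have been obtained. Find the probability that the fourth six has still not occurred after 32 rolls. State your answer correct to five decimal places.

0.19577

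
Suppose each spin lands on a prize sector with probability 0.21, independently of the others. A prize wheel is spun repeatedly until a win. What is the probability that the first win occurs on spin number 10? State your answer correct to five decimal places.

Geometric (trials to first success), p = 0.21.
P(Y = 10) = (1−p)^9 · p = 0.11985 · 0.21 = 0.0251688

0.02517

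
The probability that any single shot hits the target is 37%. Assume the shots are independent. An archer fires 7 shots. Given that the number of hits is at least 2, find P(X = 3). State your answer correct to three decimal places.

X ~ Binomial(7, 0.37). Want P(X=3 | X≥2) = P(X=3) / P(X≥2).
P(X=3) = C(7,3)·0.37^3·0.63^4 = 0.27928
P(X≥2) = 1 − 0.03939 − 0.16194 = 0.79867
Ratio = 0.27928 / 0.79867 = 0.34968

0.350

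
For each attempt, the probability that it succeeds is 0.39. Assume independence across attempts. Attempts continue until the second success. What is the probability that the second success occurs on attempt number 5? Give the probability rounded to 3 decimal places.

0.138

Y = trial on which the second success occurs; negative binomial, r=2, p=0.39.
P(Y=5) = C(4,1) · p^2 · (1−p)^3
= 4 · 0.1521 · 0.22698 = 0.13810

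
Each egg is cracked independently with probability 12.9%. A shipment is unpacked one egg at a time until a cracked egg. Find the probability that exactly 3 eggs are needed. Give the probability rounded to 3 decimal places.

Geometric (trials to first success), p = 0.129.
P(Y = 3) = (1−p)^2 · p = 0.75864 · 0.129 = 0.09786

0.098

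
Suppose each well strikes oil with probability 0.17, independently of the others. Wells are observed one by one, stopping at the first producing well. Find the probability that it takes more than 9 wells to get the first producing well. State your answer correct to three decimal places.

Y = number of wells to the first success; geometric, p = 0.17.
P(Y > 9) = P(first 9 all fail) = (1−p)^9 = 0.18694

0.187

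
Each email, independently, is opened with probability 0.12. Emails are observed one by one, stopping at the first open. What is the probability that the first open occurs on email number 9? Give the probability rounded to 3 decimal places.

0.043

Geometric (trials to first success), p = 0.12.
P(Y = 9) = (1−p)^8 · p = 0.35963 · 0.12 = 0.04316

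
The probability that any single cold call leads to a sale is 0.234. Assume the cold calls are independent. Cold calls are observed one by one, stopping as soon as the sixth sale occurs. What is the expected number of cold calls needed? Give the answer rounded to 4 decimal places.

25.6410

Y = total cold calls until the sixth success; negative binomial with r=6, p=0.234.
E[Y] = r / p = 6 / 0.234 = 25.641026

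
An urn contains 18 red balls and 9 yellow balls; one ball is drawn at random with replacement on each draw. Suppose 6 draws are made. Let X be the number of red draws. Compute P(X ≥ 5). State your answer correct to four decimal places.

X ~ Binomial(6, 0.666667); P(X ≥ 5) = Σ C(6,k) p^k (1−p)^(6−k) over k:
  k=5: C(6,5)·0.666667^5·0.333333^1 = 0.263374
  k=6: C(6,6)·0.666667^6·0.333333^0 = 0.087791
Total = 0.351166

0.3512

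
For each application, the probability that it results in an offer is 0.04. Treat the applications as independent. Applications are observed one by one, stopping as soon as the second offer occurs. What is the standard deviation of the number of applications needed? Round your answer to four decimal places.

34.6410

Y = total applications until the second success; negative binomial with r=2, p=0.04.
SD(Y) = √[r(1−p)/p²] = √(1200.000000) = 34.641016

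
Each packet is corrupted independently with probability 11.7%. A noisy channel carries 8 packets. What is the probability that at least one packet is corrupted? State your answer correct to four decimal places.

0.6304

P(at least one) = 1 − P(none) = 1 − (1 − 0.117)^8
= 1 − 0.369561 = 0.630439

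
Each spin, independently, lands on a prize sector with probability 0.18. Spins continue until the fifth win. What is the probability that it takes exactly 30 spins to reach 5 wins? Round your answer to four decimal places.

0.0314

Y = trial on which the fifth success occurs; negative binomial, r=5, p=0.18.
P(Y=30) = C(29,4) · p^5 · (1−p)^25
= 23751 · 0.00018896 · 0.007004 = 0.031433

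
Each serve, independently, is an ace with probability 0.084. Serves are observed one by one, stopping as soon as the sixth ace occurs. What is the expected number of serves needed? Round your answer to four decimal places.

Y = total serves until the sixth success; negative binomial with r=6, p=0.084.
E[Y] = r / p = 6 / 0.084 = 71.428571

71.4286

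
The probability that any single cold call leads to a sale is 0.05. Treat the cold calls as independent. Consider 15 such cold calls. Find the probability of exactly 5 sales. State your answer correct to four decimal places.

X ~ Binomial(n=15, p=0.05).
P(X=5) = C(15,5) · p^5 · (1−p)^10
= 3003 · 3.125e-07 · 0.59874 = 0.000562

0.0006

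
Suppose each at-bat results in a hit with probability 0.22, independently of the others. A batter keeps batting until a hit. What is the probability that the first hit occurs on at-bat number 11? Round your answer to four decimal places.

Geometric (trials to first success), p = 0.22.
P(Y = 11) = (1−p)^10 · p = 0.083358 · 0.22 = 0.018339

0.0183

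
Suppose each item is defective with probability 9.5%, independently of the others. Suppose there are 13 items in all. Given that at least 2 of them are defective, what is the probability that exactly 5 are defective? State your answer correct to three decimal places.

0.013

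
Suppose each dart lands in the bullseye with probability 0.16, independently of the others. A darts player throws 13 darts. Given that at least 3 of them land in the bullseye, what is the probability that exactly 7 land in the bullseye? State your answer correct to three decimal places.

0.005

X ~ Binomial(13, 0.16). Want P(X=7 | X≥3) = P(X=7) / P(X≥3).
P(X=7) = C(13,7)·0.16^7·0.84^6 = 0.00162
P(X≥3) = 1 − 0.10366 − 0.25669 − 0.29336 = 0.34628
Ratio = 0.00162 / 0.34628 = 0.00467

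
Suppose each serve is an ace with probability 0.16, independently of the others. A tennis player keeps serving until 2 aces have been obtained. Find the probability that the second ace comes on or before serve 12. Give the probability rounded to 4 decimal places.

0.5945

Finishing within 12 serves ⇔ at least 2 successes in the first 12. With X ~ Binomial(12, 0.16), P(Y ≤ 12) = 1 − P(X ≤ 1).
  k=0: C(12,0)·0.16^0·0.84^12 = 0.123410
  k=1: C(12,1)·0.16^1·0.84^11 = 0.282081
1 − 0.405491 = 0.594509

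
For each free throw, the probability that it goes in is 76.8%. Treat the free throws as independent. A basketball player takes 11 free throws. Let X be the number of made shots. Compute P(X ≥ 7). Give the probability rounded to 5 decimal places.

0.91219

X ~ Binomial(11, 0.768); P(X ≥ 7) = Σ C(11,k) p^k (1−p)^(11−k) over k:
  k=7: C(11,7)·0.768^7·0.232^4 = 0.1506588
  k=8: C(11,8)·0.768^8·0.232^3 = 0.2493662
  k=9: C(11,9)·0.768^9·0.232^2 = 0.2751627
  k=10: C(11,10)·0.768^10·0.232^1 = 0.1821767
  k=11: C(11,11)·0.768^11·0.232^0 = 0.0548243
Total = 0.9121888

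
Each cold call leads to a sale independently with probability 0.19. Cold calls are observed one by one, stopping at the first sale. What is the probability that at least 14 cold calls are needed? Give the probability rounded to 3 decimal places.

Y = number of cold calls to the first success; geometric, p = 0.19.
P(Y > 13) = P(first 13 all fail) = (1−p)^13 = 0.06461

0.065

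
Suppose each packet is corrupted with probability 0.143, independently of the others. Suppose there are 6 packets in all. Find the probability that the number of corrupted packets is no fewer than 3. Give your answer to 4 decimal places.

0.0417

X ~ Binomial(6, 0.143); P(X ≥ 3) = Σ C(6,k) p^k (1−p)^(6−k) over k:
  k=3: C(6,3)·0.143^3·0.857^3 = 0.036811
  k=4: C(6,4)·0.143^4·0.857^2 = 0.004607
  k=5: C(6,5)·0.143^5·0.857^1 = 0.000307
  k=6: C(6,6)·0.143^6·0.857^0 = 0.000009
Total = 0.041734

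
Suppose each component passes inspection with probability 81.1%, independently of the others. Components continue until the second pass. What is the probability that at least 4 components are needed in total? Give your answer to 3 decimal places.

Needing more than 3 components ⇔ fewer than 2 successes in the first 3. With X ~ Binomial(3, 0.811), P(Y > 3) = P(X ≤ 1).
  k=0: C(3,0)·0.811^0·0.189^3 = 0.00675
  k=1: C(3,1)·0.811^1·0.189^2 = 0.08691
P(X ≤ 1) = 0.09366

0.094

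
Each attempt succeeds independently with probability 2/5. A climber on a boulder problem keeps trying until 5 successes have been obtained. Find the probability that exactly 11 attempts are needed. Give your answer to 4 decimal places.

0.1003

Y = trial on which the fifth success occurs; negative binomial, r=5, p=0.40.
P(Y=11) = C(10,4) · p^5 · (1−p)^6
= 210 · 0.01024 · 0.046656 = 0.100329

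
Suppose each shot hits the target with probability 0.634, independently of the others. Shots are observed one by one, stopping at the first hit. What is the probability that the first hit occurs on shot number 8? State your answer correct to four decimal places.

0.0006

Geometric (trials to first success), p = 0.634.
P(Y = 8) = (1−p)^7 · p = 0.00087977 · 0.634 = 0.000558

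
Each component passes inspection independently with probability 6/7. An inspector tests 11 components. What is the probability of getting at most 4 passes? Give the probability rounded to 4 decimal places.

X ~ Binomial(11, 0.857143); P(X ≤ 4) = Σ C(11,k) p^k (1−p)^(11−k) over k:
  k=0: C(11,0)·0.857143^0·0.142857^11 = 0.000000
  k=1: C(11,1)·0.857143^1·0.142857^10 = 0.000000
  k=2: C(11,2)·0.857143^2·0.142857^9 = 0.000001
  k=3: C(11,3)·0.857143^3·0.142857^8 = 0.000018
  k=4: C(11,4)·0.857143^4·0.142857^7 = 0.000216
Total = 0.000235

0.0002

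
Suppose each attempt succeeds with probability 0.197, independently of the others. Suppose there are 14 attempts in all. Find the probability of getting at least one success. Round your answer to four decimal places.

0.9537

P(at least one) = 1 − P(none) = 1 − (1 − 0.197)^14
= 1 − 0.046347 = 0.953653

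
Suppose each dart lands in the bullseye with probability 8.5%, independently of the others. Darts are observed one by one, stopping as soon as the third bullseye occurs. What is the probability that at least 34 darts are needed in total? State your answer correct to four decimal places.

0.4597

Needing more than 33 darts ⇔ fewer than 3 successes in the first 33. With X ~ Binomial(33, 0.085), P(Y > 33) = P(X ≤ 2).
  k=0: C(33,0)·0.085^0·0.915^33 = 0.053321
  k=1: C(33,1)·0.085^1·0.915^32 = 0.163459
  k=2: C(33,2)·0.085^2·0.915^31 = 0.242955
P(X ≤ 2) = 0.459734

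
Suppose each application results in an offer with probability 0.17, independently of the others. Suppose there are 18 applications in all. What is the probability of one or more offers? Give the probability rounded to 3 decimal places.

0.965

P(at least one) = 1 − P(none) = 1 − (1 − 0.17)^18
= 1 − 0.03495 = 0.96505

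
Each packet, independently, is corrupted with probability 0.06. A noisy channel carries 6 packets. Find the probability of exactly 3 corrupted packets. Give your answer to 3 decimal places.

0.004

X ~ Binomial(n=6, p=0.06).
P(X=3) = C(6,3) · p^3 · (1−p)^3
= 20 · 0.000216 · 0.83058 = 0.00359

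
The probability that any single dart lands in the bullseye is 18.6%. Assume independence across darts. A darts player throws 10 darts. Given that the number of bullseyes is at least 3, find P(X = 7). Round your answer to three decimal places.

0.002

X ~ Binomial(10, 0.186). Want P(X=7 | X≥3) = P(X=7) / P(X≥3).
P(X=7) = C(10,7)·0.186^7·0.814^3 = 0.00050
P(X≥3) = 1 − 0.12772 − 0.29183 − 0.30008 = 0.28037
Ratio = 0.00050 / 0.28037 = 0.00178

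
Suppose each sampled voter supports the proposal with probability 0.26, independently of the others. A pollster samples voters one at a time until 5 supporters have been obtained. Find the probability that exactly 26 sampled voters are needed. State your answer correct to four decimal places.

Y = trial on which the fifth success occurs; negative binomial, r=5, p=0.26.
P(Y=26) = C(25,4) · p^5 · (1−p)^21
= 12650 · 0.0011881 · 0.0017942 = 0.026966

0.0270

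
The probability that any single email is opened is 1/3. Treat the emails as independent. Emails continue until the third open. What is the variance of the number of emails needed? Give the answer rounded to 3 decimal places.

18.000

Y = total emails until the third success; negative binomial with r=3, p=0.333333.
Var(Y) = r(1−p)/p² = 3·0.666667 / 0.333333² = 18.00000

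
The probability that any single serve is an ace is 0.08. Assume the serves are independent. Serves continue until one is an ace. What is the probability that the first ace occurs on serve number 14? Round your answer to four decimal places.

0.0271

Geometric (trials to first success), p = 0.08.
P(Y = 14) = (1−p)^13 · p = 0.33825 · 0.08 = 0.027060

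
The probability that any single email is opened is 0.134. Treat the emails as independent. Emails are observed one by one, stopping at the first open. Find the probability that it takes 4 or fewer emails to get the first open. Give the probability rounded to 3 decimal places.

0.438

Y = number of emails to the first success; geometric, p = 0.134.
P(Y ≤ 4) = 1 − (1−p)^4 = 1 − 0.56243 = 0.43757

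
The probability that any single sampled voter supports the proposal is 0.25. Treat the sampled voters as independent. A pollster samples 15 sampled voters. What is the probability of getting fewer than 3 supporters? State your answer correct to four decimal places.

0.2361

X ~ Binomial(15, 0.25); P(X ≤ 2) = Σ C(15,k) p^k (1−p)^(15−k) over k:
  k=0: C(15,0)·0.25^0·0.75^15 = 0.013363
  k=1: C(15,1)·0.25^1·0.75^14 = 0.066817
  k=2: C(15,2)·0.25^2·0.75^13 = 0.155907
Total = 0.236088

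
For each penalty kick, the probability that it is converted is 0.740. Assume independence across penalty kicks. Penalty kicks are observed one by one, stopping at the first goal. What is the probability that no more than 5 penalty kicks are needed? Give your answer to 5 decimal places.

Y = number of penalty kicks to the first success; geometric, p = 0.74.
P(Y ≤ 5) = 1 − (1−p)^5 = 1 − 0.0011881 = 0.9988119

0.99881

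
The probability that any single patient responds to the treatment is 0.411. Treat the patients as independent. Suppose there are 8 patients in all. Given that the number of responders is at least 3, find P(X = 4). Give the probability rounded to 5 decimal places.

0.33994

X ~ Binomial(8, 0.411). Want P(X=4 | X≥3) = P(X=4) / P(X≥3).
P(X=4) = C(8,4)·0.411^4·0.589^4 = 0.2403956
P(X≥3) = 1 − 0.0144851 − 0.0808610 − 0.1974847 = 0.7071692
Ratio = 0.2403956 / 0.7071692 = 0.3399407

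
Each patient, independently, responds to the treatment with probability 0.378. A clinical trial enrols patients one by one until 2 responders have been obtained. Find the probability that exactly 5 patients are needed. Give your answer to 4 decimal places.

0.1375

Y = trial on which the second success occurs; negative binomial, r=2, p=0.378.
P(Y=5) = C(4,1) · p^2 · (1−p)^3
= 4 · 0.14288 · 0.24064 = 0.137535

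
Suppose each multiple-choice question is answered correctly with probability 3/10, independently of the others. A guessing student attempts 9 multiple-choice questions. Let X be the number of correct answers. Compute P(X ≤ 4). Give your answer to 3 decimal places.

0.901

X ~ Binomial(9, 0.30); P(X ≤ 4) = Σ C(9,k) p^k (1−p)^(9−k) over k:
  k=0: C(9,0)·0.30^0·0.70^9 = 0.04035
  k=1: C(9,1)·0.30^1·0.70^8 = 0.15565
  k=2: C(9,2)·0.30^2·0.70^7 = 0.26683
  k=3: C(9,3)·0.30^3·0.70^6 = 0.26683
  k=4: C(9,4)·0.30^4·0.70^5 = 0.17153
Total = 0.90119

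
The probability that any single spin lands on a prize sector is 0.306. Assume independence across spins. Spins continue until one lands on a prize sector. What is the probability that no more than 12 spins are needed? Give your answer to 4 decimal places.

0.9875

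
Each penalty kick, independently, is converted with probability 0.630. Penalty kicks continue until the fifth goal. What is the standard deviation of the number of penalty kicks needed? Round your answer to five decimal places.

2.15896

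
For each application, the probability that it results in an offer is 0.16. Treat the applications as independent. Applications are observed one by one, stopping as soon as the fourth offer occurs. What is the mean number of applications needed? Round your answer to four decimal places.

Y = total applications until the fourth success; negative binomial with r=4, p=0.16.
E[Y] = r / p = 4 / 0.16 = 25.000000

25.0000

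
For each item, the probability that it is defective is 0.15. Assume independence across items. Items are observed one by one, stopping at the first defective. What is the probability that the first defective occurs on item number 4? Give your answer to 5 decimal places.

0.09212

Geometric (trials to first success), p = 0.15.
P(Y = 4) = (1−p)^3 · p = 0.61413 · 0.15 = 0.0921187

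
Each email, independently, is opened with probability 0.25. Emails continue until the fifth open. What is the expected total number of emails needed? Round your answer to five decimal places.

20.00000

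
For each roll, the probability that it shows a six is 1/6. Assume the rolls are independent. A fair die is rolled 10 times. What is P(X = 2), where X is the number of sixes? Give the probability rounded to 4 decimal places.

X ~ Binomial(n=10, p=0.166667).
P(X=2) = C(10,2) · p^2 · (1−p)^8
= 45 · 0.027778 · 0.23257 = 0.290710

0.2907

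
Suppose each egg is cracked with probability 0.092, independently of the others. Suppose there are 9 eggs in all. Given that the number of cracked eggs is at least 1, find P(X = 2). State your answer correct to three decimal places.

X ~ Binomial(9, 0.092). Want P(X=2 | X≥1) = P(X=2) / P(X≥1).
P(X=2) = C(9,2)·0.092^2·0.908^7 = 0.15505
P(X≥1) = 1 − 0.41954 = 0.58046
Ratio = 0.15505 / 0.58046 = 0.26712

0.267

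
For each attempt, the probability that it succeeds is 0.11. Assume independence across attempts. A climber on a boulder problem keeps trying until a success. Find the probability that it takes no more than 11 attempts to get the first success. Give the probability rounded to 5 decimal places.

Y = number of attempts to the first success; geometric, p = 0.11.
P(Y ≤ 11) = 1 − (1−p)^11 = 1 − 0.2775173 = 0.7224827

0.72248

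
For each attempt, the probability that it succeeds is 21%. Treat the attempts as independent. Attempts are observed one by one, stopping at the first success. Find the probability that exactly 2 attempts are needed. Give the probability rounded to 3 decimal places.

Geometric (trials to first success), p = 0.21.
P(Y = 2) = (1−p)^1 · p = 0.79 · 0.21 = 0.16590

0.166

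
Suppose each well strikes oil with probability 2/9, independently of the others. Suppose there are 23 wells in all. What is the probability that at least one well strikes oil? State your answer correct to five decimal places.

0.99691

P(at least one) = 1 − P(none) = 1 − (1 − 0.222222)^23
= 1 − 0.0030880 = 0.9969120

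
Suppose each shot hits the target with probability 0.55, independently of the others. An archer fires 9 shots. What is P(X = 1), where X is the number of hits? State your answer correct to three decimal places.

0.008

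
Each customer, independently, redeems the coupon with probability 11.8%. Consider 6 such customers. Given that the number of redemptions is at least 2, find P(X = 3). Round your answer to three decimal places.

X ~ Binomial(6, 0.118). Want P(X=3 | X≥2) = P(X=3) / P(X≥2).
P(X=3) = C(6,3)·0.118^3·0.882^3 = 0.02255
P(X≥2) = 1 − 0.47077 − 0.37790 = 0.15133
Ratio = 0.02255 / 0.15133 = 0.14899

0.149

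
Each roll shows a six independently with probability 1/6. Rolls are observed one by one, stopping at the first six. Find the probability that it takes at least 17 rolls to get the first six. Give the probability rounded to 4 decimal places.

0.0541

Y = number of rolls to the first success; geometric, p = 0.166667.
P(Y > 16) = P(first 16 all fail) = (1−p)^16 = 0.054088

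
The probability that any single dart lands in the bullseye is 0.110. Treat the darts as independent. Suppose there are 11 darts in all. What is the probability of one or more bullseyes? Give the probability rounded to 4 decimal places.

P(at least one) = 1 − P(none) = 1 − (1 − 0.11)^11
= 1 − 0.277517 = 0.722483

0.7225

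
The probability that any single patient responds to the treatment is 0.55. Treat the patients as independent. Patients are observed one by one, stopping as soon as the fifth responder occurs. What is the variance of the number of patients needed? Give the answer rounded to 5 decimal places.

7.43802

Y = total patients until the fifth success; negative binomial with r=5, p=0.55.
Var(Y) = r(1−p)/p² = 5·0.45 / 0.55² = 7.4380165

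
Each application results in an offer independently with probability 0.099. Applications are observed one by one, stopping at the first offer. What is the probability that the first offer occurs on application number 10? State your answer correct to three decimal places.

0.039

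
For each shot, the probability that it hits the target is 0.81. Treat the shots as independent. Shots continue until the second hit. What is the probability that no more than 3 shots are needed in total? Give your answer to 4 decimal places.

0.9054

Finishing within 3 shots ⇔ at least 2 successes in the first 3. With X ~ Binomial(3, 0.81), P(Y ≤ 3) = 1 − P(X ≤ 1).
  k=0: C(3,0)·0.81^0·0.19^3 = 0.006859
  k=1: C(3,1)·0.81^1·0.19^2 = 0.087723
1 − 0.094582 = 0.905418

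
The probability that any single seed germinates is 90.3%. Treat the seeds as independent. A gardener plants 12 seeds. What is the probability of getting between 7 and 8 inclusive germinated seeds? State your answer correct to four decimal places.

X ~ Binomial(12, 0.903); P(7 ≤ X ≤ 8) = Σ C(12,k) p^k (1−p)^(12−k) over k:
  k=7: C(12,7)·0.903^7·0.097^5 = 0.003330
  k=8: C(12,8)·0.903^8·0.097^4 = 0.019373
Total = 0.022703

0.0227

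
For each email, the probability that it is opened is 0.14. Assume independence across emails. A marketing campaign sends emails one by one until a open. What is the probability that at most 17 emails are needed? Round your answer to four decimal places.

Y = number of emails to the first success; geometric, p = 0.14.
P(Y ≤ 17) = 1 − (1−p)^17 = 1 − 0.076997 = 0.923003

0.9230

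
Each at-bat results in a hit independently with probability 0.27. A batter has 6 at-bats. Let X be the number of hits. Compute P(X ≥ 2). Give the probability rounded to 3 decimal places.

0.513

X ~ Binomial(6, 0.27); P(X ≥ 2) = Σ C(6,k) p^k (1−p)^(6−k) over k:
  k=2: C(6,2)·0.27^2·0.73^4 = 0.31053
  k=3: C(6,3)·0.27^3·0.73^3 = 0.15314
  k=4: C(6,4)·0.27^4·0.73^2 = 0.04248
  k=5: C(6,5)·0.27^5·0.73^1 = 0.00628
  k=6: C(6,6)·0.27^6·0.73^0 = 0.00039
Total = 0.51283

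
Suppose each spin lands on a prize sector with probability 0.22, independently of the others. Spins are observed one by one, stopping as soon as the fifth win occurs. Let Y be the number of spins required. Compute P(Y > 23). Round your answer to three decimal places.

0.407

Needing more than 23 spins ⇔ fewer than 5 successes in the first 23. With X ~ Binomial(23, 0.22), P(Y > 23) = P(X ≤ 4).
  k=0: C(23,0)·0.22^0·0.78^23 = 0.00330
  k=1: C(23,1)·0.22^1·0.78^22 = 0.02139
  k=2: C(23,2)·0.22^2·0.78^21 = 0.06637
  k=3: C(23,3)·0.22^3·0.78^20 = 0.13103
  k=4: C(23,4)·0.22^4·0.78^19 = 0.18479
P(X ≤ 4) = 0.40688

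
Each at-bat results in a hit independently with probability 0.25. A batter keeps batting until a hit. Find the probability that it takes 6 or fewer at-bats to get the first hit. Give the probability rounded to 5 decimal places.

0.82202

Y = number of at-bats to the first success; geometric, p = 0.25.
P(Y ≤ 6) = 1 − (1−p)^6 = 1 − 0.1779785 = 0.8220215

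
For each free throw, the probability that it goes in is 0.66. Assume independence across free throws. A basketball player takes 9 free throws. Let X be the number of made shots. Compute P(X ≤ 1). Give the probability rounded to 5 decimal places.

0.00112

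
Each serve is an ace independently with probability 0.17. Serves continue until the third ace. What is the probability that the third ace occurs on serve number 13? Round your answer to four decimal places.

0.0503

Y = trial on which the third success occurs; negative binomial, r=3, p=0.17.
P(Y=13) = C(12,2) · p^3 · (1−p)^10
= 66 · 0.004913 · 0.15516 = 0.050312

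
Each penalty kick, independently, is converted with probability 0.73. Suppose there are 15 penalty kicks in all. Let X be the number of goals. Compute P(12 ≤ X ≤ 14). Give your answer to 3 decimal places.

X ~ Binomial(15, 0.73); P(12 ≤ X ≤ 14) = Σ C(15,k) p^k (1−p)^(15−k) over k:
  k=12: C(15,12)·0.73^12·0.27^3 = 0.20511
  k=13: C(15,13)·0.73^13·0.27^2 = 0.12797
  k=14: C(15,14)·0.73^14·0.27^1 = 0.04943
Total = 0.38251

0.383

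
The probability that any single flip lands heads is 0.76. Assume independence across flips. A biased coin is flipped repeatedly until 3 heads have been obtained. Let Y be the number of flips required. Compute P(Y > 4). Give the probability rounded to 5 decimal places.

Needing more than 4 flips ⇔ fewer than 3 successes in the first 4. With X ~ Binomial(4, 0.76), P(Y > 4) = P(X ≤ 2).
  k=0: C(4,0)·0.76^0·0.24^4 = 0.0033178
  k=1: C(4,1)·0.76^1·0.24^3 = 0.0420250
  k=2: C(4,2)·0.76^2·0.24^2 = 0.1996186
P(X ≤ 2) = 0.2449613

0.24496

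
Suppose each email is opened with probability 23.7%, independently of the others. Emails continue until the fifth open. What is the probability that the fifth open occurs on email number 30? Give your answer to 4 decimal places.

Y = trial on which the fifth success occurs; negative binomial, r=5, p=0.237.
P(Y=30) = C(29,4) · p^5 · (1−p)^25
= 23751 · 0.00074772 · 0.0011564 = 0.020537

0.0205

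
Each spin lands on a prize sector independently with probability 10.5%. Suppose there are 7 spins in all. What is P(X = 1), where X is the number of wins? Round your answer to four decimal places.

X ~ Binomial(n=7, p=0.105).
P(X=1) = C(7,1) · p^1 · (1−p)^6
= 7 · 0.105 · 0.51397 = 0.377768

0.3778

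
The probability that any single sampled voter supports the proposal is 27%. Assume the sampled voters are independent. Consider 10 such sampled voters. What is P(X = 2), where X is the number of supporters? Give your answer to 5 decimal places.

X ~ Binomial(n=10, p=0.27).
P(X=2) = C(10,2) · p^2 · (1−p)^8
= 45 · 0.0729 · 0.080646 = 0.2645592

0.26456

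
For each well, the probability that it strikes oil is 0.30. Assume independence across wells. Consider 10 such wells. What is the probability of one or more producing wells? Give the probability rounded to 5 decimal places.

0.97175

P(at least one) = 1 − P(none) = 1 − (1 − 0.30)^10
= 1 − 0.0282475 = 0.9717525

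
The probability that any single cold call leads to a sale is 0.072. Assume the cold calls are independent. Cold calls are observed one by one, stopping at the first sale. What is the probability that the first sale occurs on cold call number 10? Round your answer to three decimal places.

Geometric (trials to first success), p = 0.072.
P(Y = 10) = (1−p)^9 · p = 0.51042 · 0.072 = 0.03675

0.037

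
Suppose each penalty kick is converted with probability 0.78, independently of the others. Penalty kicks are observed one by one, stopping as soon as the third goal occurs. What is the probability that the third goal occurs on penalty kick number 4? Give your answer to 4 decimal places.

Y = trial on which the third success occurs; negative binomial, r=3, p=0.78.
P(Y=4) = C(3,2) · p^3 · (1−p)^1
= 3 · 0.47455 · 0.22 = 0.313204

0.3132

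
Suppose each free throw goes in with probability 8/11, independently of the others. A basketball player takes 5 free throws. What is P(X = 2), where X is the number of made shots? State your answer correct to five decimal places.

0.10730

X ~ Binomial(n=5, p=0.727273).
P(X=2) = C(5,2) · p^2 · (1−p)^3
= 10 · 0.52893 · 0.020285 = 0.1072952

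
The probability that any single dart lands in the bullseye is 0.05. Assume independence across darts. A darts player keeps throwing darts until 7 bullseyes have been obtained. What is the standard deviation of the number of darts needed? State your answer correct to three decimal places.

51.575

Y = total darts until the seventh success; negative binomial with r=7, p=0.05.
SD(Y) = √[r(1−p)/p²] = √(2660.00000) = 51.57519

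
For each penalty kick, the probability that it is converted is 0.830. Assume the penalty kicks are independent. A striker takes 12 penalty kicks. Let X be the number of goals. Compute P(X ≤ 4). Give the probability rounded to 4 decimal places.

X ~ Binomial(12, 0.83); P(X ≤ 4) = Σ C(12,k) p^k (1−p)^(12−k) over k:
  k=0: C(12,0)·0.83^0·0.17^12 = 0.000000
  k=1: C(12,1)·0.83^1·0.17^11 = 0.000000
  k=2: C(12,2)·0.83^2·0.17^10 = 0.000001
  k=3: C(12,3)·0.83^3·0.17^9 = 0.000015
  k=4: C(12,4)·0.83^4·0.17^8 = 0.000164
Total = 0.000180

0.0002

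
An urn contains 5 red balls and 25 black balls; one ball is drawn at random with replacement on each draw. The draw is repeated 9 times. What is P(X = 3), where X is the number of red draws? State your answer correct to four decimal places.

X ~ Binomial(n=9, p=0.166667).
P(X=3) = C(9,3) · p^3 · (1−p)^6
= 84 · 0.0046296 · 0.3349 = 0.130238

0.1302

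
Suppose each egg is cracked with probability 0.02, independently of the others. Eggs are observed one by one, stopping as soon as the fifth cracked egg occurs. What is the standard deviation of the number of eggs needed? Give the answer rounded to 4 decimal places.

110.6797

Y = total eggs until the fifth success; negative binomial with r=5, p=0.02.
SD(Y) = √[r(1−p)/p²] = √(12250.000000) = 110.679718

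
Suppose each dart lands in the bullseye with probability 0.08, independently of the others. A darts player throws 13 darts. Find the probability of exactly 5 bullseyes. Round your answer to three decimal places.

0.002

X ~ Binomial(n=13, p=0.08).
P(X=5) = C(13,5) · p^5 · (1−p)^8
= 1287 · 3.2768e-06 · 0.51322 = 0.00216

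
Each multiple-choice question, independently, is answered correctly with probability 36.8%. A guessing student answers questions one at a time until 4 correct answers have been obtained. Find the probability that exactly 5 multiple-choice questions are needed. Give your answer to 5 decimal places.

Y = trial on which the fourth success occurs; negative binomial, r=4, p=0.368.
P(Y=5) = C(4,3) · p^4 · (1−p)^1
= 4 · 0.01834 · 0.632 = 0.0463627

0.04636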